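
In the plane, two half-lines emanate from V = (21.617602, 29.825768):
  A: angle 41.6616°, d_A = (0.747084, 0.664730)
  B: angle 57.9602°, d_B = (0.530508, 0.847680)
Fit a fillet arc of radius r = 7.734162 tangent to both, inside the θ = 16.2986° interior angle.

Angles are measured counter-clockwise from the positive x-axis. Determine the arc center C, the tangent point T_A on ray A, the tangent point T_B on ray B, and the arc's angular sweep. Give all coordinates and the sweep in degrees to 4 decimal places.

center=(56.8264,71.5058) T_A=(61.9675,65.7277) T_B=(50.2703,75.6088) sweep=163.7014

bisector direction at 49.8109° = (0.645312,0.763919)
center distance |VC| = r/sin(θ/2) = 7.734162/sin(8.1493°) = 54.560818
C = V + |VC|·bis = (56.8264,71.5058)
T_A = V + ((C−V)·d_A)·d_A = V + 54.0099·d_A = (61.9675,65.7277)
T_B = V + ((C−V)·d_B)·d_B = V + 54.0099·d_B = (50.2703,75.6088)
sweep = 180° − θ = 163.7014°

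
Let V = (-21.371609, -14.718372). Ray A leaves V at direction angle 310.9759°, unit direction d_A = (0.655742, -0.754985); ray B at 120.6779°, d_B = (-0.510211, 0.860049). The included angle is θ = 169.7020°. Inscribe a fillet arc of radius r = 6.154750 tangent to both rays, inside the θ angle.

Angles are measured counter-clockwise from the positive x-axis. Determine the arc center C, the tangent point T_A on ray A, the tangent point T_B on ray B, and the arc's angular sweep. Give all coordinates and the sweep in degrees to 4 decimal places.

center=(-16.3612,-11.1012) T_A=(-21.0079,-15.1371) T_B=(-21.6546,-14.2414) sweep=10.2980

bisector direction at 35.8269° = (0.810789,0.585338)
center distance |VC| = r/sin(θ/2) = 6.154750/sin(84.8510°) = 6.179687
C = V + |VC|·bis = (-16.3612,-11.1012)
T_A = V + ((C−V)·d_A)·d_A = V + 0.5546·d_A = (-21.0079,-15.1371)
T_B = V + ((C−V)·d_B)·d_B = V + 0.5546·d_B = (-21.6546,-14.2414)
sweep = 180° − θ = 10.2980°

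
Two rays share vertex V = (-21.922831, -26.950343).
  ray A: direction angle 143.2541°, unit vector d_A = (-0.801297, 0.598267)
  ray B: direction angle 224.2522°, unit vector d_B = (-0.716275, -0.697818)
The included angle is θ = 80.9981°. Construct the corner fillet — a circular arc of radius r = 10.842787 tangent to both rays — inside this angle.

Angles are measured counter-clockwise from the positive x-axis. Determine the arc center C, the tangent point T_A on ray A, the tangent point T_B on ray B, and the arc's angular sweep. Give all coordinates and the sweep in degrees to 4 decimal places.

center=(-38.5827,-28.0432) T_A=(-32.0959,-19.3549) T_B=(-31.0164,-35.8096) sweep=99.0019

bisector direction at 183.7532° = (-0.997855,-0.065458)
center distance |VC| = r/sin(θ/2) = 10.842787/sin(40.4990°) = 16.695712
C = V + |VC|·bis = (-38.5827,-28.0432)
T_A = V + ((C−V)·d_A)·d_A = V + 12.6957·d_A = (-32.0959,-19.3549)
T_B = V + ((C−V)·d_B)·d_B = V + 12.6957·d_B = (-31.0164,-35.8096)
sweep = 180° − θ = 99.0019°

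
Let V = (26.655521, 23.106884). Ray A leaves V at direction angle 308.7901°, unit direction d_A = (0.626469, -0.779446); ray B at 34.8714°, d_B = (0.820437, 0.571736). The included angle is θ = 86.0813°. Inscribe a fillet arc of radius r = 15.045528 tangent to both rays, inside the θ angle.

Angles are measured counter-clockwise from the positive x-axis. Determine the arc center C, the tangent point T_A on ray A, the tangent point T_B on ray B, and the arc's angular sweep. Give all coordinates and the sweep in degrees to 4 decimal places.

bisector direction at 351.8308° = (0.989853,-0.142098)
center distance |VC| = r/sin(θ/2) = 15.045528/sin(43.0406°) = 22.044178
C = V + |VC|·bis = (48.4760,19.9745)
T_A = V + ((C−V)·d_A)·d_A = V + 16.1114·d_A = (36.7488,10.5489)
T_B = V + ((C−V)·d_B)·d_B = V + 16.1114·d_B = (39.8739,32.3184)
sweep = 180° − θ = 93.9187°

center=(48.4760,19.9745) T_A=(36.7488,10.5489) T_B=(39.8739,32.3184) sweep=93.9187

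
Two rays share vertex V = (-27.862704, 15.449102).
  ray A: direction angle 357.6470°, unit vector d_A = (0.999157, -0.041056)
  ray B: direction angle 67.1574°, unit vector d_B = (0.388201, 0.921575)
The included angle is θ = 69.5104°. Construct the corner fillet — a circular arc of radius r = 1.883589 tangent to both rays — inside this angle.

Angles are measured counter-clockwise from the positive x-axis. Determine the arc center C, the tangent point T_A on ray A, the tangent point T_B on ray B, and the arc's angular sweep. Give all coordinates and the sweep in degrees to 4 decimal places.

center=(-25.0730,17.2196) T_A=(-25.1503,15.3376) T_B=(-26.8089,17.9509) sweep=110.4896

bisector direction at 32.4022° = (0.844307,0.535859)
center distance |VC| = r/sin(θ/2) = 1.883589/sin(34.7552°) = 3.304129
C = V + |VC|·bis = (-25.0730,17.2196)
T_A = V + ((C−V)·d_A)·d_A = V + 2.7147·d_A = (-25.1503,15.3376)
T_B = V + ((C−V)·d_B)·d_B = V + 2.7147·d_B = (-26.8089,17.9509)
sweep = 180° − θ = 110.4896°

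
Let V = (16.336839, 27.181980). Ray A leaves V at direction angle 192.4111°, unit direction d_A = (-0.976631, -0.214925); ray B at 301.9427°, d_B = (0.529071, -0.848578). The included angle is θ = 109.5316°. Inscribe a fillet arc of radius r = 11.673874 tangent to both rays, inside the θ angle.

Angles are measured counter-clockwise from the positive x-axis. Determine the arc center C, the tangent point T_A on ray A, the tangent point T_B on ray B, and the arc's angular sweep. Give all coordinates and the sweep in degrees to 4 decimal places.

bisector direction at 247.1769° = (-0.387887,-0.921707)
center distance |VC| = r/sin(θ/2) = 11.673874/sin(54.7658°) = 14.292194
C = V + |VC|·bis = (10.7931,14.0088)
T_A = V + ((C−V)·d_A)·d_A = V + 8.2455·d_A = (8.2841,25.4098)
T_B = V + ((C−V)·d_B)·d_B = V + 8.2455·d_B = (20.6993,20.1851)
sweep = 180° − θ = 70.4684°

center=(10.7931,14.0088) T_A=(8.2841,25.4098) T_B=(20.6993,20.1851) sweep=70.4684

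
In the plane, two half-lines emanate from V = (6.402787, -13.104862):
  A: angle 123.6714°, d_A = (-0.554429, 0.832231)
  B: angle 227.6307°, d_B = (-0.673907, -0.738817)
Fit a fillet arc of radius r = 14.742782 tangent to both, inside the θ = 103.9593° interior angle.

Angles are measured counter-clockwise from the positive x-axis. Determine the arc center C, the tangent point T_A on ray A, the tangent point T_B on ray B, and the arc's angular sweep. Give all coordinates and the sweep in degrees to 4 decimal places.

bisector direction at 175.6510° = (-0.997121,0.075831)
center distance |VC| = r/sin(θ/2) = 14.742782/sin(51.9796°) = 18.714053
C = V + |VC|·bis = (-12.2574,-11.6858)
T_A = V + ((C−V)·d_A)·d_A = V + 11.5268·d_A = (0.0120,-3.5119)
T_B = V + ((C−V)·d_B)·d_B = V + 11.5268·d_B = (-1.3652,-21.6210)
sweep = 180° − θ = 76.0407°

center=(-12.2574,-11.6858) T_A=(0.0120,-3.5119) T_B=(-1.3652,-21.6210) sweep=76.0407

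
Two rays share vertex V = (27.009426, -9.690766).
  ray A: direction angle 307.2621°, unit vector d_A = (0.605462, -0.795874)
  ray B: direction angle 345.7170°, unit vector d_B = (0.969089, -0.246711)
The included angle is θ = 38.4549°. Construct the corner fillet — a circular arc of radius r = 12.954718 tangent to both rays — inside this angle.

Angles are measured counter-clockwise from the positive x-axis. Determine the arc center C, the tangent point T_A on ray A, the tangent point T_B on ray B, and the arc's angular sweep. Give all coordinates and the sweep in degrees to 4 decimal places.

bisector direction at 326.4896° = (0.833785,-0.552089)
center distance |VC| = r/sin(θ/2) = 12.954718/sin(19.2275°) = 39.337894
C = V + |VC|·bis = (59.8088,-31.4088)
T_A = V + ((C−V)·d_A)·d_A = V + 37.1436·d_A = (49.4985,-39.2524)
T_B = V + ((C−V)·d_B)·d_B = V + 37.1436·d_B = (63.0049,-18.8545)
sweep = 180° − θ = 141.5451°

center=(59.8088,-31.4088) T_A=(49.4985,-39.2524) T_B=(63.0049,-18.8545) sweep=141.5451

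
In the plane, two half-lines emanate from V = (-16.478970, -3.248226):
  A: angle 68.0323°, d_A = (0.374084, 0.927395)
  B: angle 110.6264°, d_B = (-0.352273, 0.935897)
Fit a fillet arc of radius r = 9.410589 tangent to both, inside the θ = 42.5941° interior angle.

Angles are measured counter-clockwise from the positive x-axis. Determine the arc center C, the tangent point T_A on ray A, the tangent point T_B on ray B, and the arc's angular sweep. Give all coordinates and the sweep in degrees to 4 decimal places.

bisector direction at 89.3294° = (0.011705,0.999931)
center distance |VC| = r/sin(θ/2) = 9.410589/sin(21.2970°) = 25.909979
C = V + |VC|·bis = (-16.1757,22.6600)
T_A = V + ((C−V)·d_A)·d_A = V + 24.1406·d_A = (-7.4484,19.1396)
T_B = V + ((C−V)·d_B)·d_B = V + 24.1406·d_B = (-24.9830,19.3449)
sweep = 180° − θ = 137.4059°

center=(-16.1757,22.6600) T_A=(-7.4484,19.1396) T_B=(-24.9830,19.3449) sweep=137.4059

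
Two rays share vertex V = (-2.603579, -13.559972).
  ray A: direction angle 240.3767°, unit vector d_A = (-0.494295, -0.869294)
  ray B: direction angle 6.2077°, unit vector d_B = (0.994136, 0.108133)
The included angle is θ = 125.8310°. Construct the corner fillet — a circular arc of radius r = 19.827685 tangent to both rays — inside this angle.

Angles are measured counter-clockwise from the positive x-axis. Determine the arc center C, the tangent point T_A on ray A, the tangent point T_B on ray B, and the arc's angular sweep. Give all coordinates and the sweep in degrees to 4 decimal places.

center=(9.6206,-32.1750) T_A=(-7.6155,-22.3742) T_B=(7.4765,-12.4636) sweep=54.1690

bisector direction at 303.2922° = (0.548909,-0.835882)
center distance |VC| = r/sin(θ/2) = 19.827685/sin(62.9155°) = 22.269890
C = V + |VC|·bis = (9.6206,-32.1750)
T_A = V + ((C−V)·d_A)·d_A = V + 10.1396·d_A = (-7.6155,-22.3742)
T_B = V + ((C−V)·d_B)·d_B = V + 10.1396·d_B = (7.4765,-12.4636)
sweep = 180° − θ = 54.1690°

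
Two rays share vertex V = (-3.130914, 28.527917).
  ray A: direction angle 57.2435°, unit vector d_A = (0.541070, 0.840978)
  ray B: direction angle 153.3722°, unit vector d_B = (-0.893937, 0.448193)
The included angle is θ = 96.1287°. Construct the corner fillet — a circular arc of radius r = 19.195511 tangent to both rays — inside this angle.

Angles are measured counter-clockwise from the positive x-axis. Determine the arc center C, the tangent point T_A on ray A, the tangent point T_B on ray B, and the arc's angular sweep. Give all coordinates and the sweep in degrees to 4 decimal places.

center=(-9.9433,53.4165) T_A=(6.1997,43.0303) T_B=(-18.5466,36.2569) sweep=83.8713

bisector direction at 105.3079° = (-0.264005,0.964521)
center distance |VC| = r/sin(θ/2) = 19.195511/sin(48.0643°) = 25.804030
C = V + |VC|·bis = (-9.9433,53.4165)
T_A = V + ((C−V)·d_A)·d_A = V + 17.2447·d_A = (6.1997,43.0303)
T_B = V + ((C−V)·d_B)·d_B = V + 17.2447·d_B = (-18.5466,36.2569)
sweep = 180° − θ = 83.8713°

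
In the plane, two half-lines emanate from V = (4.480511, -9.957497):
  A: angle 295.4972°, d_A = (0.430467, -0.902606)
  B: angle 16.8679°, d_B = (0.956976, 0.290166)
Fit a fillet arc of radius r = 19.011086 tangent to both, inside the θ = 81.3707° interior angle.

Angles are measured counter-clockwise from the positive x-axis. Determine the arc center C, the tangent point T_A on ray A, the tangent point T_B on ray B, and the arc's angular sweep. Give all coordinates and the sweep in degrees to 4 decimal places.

center=(31.1593,-21.7340) T_A=(13.9998,-29.9176) T_B=(25.6430,-3.5408) sweep=98.6293

bisector direction at 336.1825° = (0.914837,-0.403824)
center distance |VC| = r/sin(θ/2) = 19.011086/sin(40.6853°) = 29.162377
C = V + |VC|·bis = (31.1593,-21.7340)
T_A = V + ((C−V)·d_A)·d_A = V + 22.1139·d_A = (13.9998,-29.9176)
T_B = V + ((C−V)·d_B)·d_B = V + 22.1139·d_B = (25.6430,-3.5408)
sweep = 180° − θ = 98.6293°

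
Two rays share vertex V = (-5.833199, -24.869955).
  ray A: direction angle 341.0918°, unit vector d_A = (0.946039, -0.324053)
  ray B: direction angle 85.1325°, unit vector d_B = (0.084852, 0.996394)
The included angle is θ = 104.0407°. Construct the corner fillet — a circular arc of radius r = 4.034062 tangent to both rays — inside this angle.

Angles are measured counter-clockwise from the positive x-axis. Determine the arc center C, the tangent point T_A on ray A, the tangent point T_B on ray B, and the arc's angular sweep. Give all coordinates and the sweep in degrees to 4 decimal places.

center=(-1.5464,-22.0742) T_A=(-2.8537,-25.8905) T_B=(-5.5660,-21.7319) sweep=75.9593

bisector direction at 33.1121° = (0.837603,0.546280)
center distance |VC| = r/sin(θ/2) = 4.034062/sin(52.0204°) = 5.117878
C = V + |VC|·bis = (-1.5464,-22.0742)
T_A = V + ((C−V)·d_A)·d_A = V + 3.1494·d_A = (-2.8537,-25.8905)
T_B = V + ((C−V)·d_B)·d_B = V + 3.1494·d_B = (-5.5660,-21.7319)
sweep = 180° − θ = 75.9593°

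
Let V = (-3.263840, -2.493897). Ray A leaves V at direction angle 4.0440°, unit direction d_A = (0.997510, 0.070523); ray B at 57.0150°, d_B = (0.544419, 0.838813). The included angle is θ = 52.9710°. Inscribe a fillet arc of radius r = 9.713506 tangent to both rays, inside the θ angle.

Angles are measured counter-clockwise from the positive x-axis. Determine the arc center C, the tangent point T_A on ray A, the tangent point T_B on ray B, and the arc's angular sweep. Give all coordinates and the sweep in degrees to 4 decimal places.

center=(15.4972,8.5702) T_A=(16.1823,-1.1191) T_B=(7.3494,13.8585) sweep=127.0290

bisector direction at 30.5295° = (0.861368,0.507982)
center distance |VC| = r/sin(θ/2) = 9.713506/sin(26.4855°) = 21.780562
C = V + |VC|·bis = (15.4972,8.5702)
T_A = V + ((C−V)·d_A)·d_A = V + 19.4946·d_A = (16.1823,-1.1191)
T_B = V + ((C−V)·d_B)·d_B = V + 19.4946·d_B = (7.3494,13.8585)
sweep = 180° − θ = 127.0290°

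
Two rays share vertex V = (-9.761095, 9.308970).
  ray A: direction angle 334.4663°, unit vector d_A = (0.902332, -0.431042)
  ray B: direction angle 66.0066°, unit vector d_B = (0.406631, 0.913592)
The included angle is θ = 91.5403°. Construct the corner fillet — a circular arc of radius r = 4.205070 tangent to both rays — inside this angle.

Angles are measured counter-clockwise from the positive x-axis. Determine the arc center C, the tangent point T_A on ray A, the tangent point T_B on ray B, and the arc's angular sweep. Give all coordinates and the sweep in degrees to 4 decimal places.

center=(-4.2548,11.3389) T_A=(-6.0674,7.5445) T_B=(-8.0965,13.0488) sweep=88.4597

bisector direction at 20.2364° = (0.938273,0.345895)
center distance |VC| = r/sin(θ/2) = 4.205070/sin(45.7702°) = 5.868517
C = V + |VC|·bis = (-4.2548,11.3389)
T_A = V + ((C−V)·d_A)·d_A = V + 4.0935·d_A = (-6.0674,7.5445)
T_B = V + ((C−V)·d_B)·d_B = V + 4.0935·d_B = (-8.0965,13.0488)
sweep = 180° − θ = 88.4597°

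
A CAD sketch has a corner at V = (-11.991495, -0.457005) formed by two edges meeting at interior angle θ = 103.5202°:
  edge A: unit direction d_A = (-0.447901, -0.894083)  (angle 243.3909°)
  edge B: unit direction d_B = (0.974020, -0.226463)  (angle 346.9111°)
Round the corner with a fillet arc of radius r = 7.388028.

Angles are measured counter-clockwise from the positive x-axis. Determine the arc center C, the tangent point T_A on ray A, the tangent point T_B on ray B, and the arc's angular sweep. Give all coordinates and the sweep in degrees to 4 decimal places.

center=(-7.9937,-8.9716) T_A=(-14.5992,-5.6625) T_B=(-6.3206,-1.7755) sweep=76.4798

bisector direction at 295.1510° = (0.425005,-0.905191)
center distance |VC| = r/sin(θ/2) = 7.388028/sin(51.7601°) = 9.406395
C = V + |VC|·bis = (-7.9937,-8.9716)
T_A = V + ((C−V)·d_A)·d_A = V + 5.8221·d_A = (-14.5992,-5.6625)
T_B = V + ((C−V)·d_B)·d_B = V + 5.8221·d_B = (-6.3206,-1.7755)
sweep = 180° − θ = 76.4798°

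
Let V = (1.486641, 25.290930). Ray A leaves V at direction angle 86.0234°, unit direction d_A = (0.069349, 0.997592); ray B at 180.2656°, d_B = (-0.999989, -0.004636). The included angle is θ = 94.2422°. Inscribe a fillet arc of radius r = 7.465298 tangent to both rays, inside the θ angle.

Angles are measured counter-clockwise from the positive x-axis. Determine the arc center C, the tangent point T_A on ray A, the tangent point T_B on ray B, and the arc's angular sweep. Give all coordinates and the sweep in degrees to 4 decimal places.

center=(-5.4800,32.7240) T_A=(1.9674,32.2063) T_B=(-5.4453,25.2588) sweep=85.7578

bisector direction at 133.1445° = (-0.683841,0.729631)
center distance |VC| = r/sin(θ/2) = 7.465298/sin(47.1211°) = 10.187451
C = V + |VC|·bis = (-5.4800,32.7240)
T_A = V + ((C−V)·d_A)·d_A = V + 6.9321·d_A = (1.9674,32.2063)
T_B = V + ((C−V)·d_B)·d_B = V + 6.9321·d_B = (-5.4453,25.2588)
sweep = 180° − θ = 85.7578°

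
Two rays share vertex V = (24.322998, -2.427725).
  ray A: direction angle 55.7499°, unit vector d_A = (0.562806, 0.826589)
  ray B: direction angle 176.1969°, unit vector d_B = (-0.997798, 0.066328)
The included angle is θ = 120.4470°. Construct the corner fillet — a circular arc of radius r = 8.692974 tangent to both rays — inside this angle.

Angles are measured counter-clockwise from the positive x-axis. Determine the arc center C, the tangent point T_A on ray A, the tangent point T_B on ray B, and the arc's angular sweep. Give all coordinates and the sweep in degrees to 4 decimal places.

center=(19.9368,6.5760) T_A=(27.1223,1.6835) T_B=(19.3602,-2.0978) sweep=59.5530

bisector direction at 115.9734° = (-0.437954,0.898997)
center distance |VC| = r/sin(θ/2) = 8.692974/sin(60.2235°) = 10.015302
C = V + |VC|·bis = (19.9368,6.5760)
T_A = V + ((C−V)·d_A)·d_A = V + 4.9738·d_A = (27.1223,1.6835)
T_B = V + ((C−V)·d_B)·d_B = V + 4.9738·d_B = (19.3602,-2.0978)
sweep = 180° − θ = 59.5530°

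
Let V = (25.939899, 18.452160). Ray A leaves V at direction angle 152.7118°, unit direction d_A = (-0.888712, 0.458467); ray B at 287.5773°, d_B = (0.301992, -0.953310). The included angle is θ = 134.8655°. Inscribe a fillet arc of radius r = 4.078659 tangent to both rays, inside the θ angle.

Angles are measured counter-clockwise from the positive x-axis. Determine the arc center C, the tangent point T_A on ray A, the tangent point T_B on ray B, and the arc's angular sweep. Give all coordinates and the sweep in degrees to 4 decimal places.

bisector direction at 220.1446° = (-0.764420,-0.644718)
center distance |VC| = r/sin(θ/2) = 4.078659/sin(67.4327°) = 4.416859
C = V + |VC|·bis = (22.5636,15.6045)
T_A = V + ((C−V)·d_A)·d_A = V + 1.6950·d_A = (24.4335,19.2293)
T_B = V + ((C−V)·d_B)·d_B = V + 1.6950·d_B = (26.4518,16.8363)
sweep = 180° − θ = 45.1345°

center=(22.5636,15.6045) T_A=(24.4335,19.2293) T_B=(26.4518,16.8363) sweep=45.1345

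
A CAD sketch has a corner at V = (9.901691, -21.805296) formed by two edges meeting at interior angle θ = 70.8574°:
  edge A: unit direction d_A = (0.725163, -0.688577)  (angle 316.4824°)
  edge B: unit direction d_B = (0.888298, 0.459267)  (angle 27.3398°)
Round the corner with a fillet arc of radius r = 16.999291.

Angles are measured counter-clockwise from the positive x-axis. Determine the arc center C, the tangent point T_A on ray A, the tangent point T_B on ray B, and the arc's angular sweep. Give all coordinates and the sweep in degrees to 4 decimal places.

bisector direction at 351.9111° = (0.990051,-0.140709)
center distance |VC| = r/sin(θ/2) = 16.999291/sin(35.4287°) = 29.324826
C = V + |VC|·bis = (38.9348,-25.9316)
T_A = V + ((C−V)·d_A)·d_A = V + 23.8950·d_A = (27.2294,-38.2588)
T_B = V + ((C−V)·d_B)·d_B = V + 23.8950·d_B = (31.1276,-10.8311)
sweep = 180° − θ = 109.1426°

center=(38.9348,-25.9316) T_A=(27.2294,-38.2588) T_B=(31.1276,-10.8311) sweep=109.1426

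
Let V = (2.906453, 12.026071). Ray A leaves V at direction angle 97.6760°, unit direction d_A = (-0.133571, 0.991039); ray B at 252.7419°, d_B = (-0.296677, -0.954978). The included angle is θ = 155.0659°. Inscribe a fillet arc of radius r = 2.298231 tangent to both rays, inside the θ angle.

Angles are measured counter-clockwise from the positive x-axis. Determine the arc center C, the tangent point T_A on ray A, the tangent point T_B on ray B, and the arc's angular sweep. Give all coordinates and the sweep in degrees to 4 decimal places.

center=(0.5609,12.2227) T_A=(2.8386,12.5296) T_B=(2.7557,11.5408) sweep=24.9341

bisector direction at 175.2090° = (-0.996506,0.083522)
center distance |VC| = r/sin(θ/2) = 2.298231/sin(77.5329°) = 2.353731
C = V + |VC|·bis = (0.5609,12.2227)
T_A = V + ((C−V)·d_A)·d_A = V + 0.5081·d_A = (2.8386,12.5296)
T_B = V + ((C−V)·d_B)·d_B = V + 0.5081·d_B = (2.7557,11.5408)
sweep = 180° − θ = 24.9341°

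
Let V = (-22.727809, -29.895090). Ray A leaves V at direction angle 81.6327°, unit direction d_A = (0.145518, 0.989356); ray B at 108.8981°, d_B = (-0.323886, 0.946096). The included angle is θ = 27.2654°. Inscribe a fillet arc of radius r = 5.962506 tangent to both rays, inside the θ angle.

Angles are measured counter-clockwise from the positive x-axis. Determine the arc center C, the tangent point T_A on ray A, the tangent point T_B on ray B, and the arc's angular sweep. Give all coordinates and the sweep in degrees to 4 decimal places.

center=(-25.0493,-4.7045) T_A=(-19.1503,-5.5721) T_B=(-30.6904,-6.6357) sweep=152.7346

bisector direction at 95.2654° = (-0.091769,0.995780)
center distance |VC| = r/sin(θ/2) = 5.962506/sin(13.6327°) = 25.297357
C = V + |VC|·bis = (-25.0493,-4.7045)
T_A = V + ((C−V)·d_A)·d_A = V + 24.5846·d_A = (-19.1503,-5.5721)
T_B = V + ((C−V)·d_B)·d_B = V + 24.5846·d_B = (-30.6904,-6.6357)
sweep = 180° − θ = 152.7346°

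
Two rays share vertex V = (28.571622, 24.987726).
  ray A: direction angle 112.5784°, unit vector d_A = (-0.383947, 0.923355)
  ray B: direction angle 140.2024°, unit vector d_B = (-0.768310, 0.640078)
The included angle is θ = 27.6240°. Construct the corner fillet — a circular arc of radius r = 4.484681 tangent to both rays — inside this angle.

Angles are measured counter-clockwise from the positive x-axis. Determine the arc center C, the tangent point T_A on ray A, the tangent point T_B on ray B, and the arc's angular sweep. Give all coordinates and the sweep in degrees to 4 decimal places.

center=(17.4268,40.1096) T_A=(21.5677,41.8314) T_B=(14.5562,36.6639) sweep=152.3760

bisector direction at 126.3904° = (-0.593284,0.804993)
center distance |VC| = r/sin(θ/2) = 4.484681/sin(13.8120°) = 18.785039
C = V + |VC|·bis = (17.4268,40.1096)
T_A = V + ((C−V)·d_A)·d_A = V + 18.2419·d_A = (21.5677,41.8314)
T_B = V + ((C−V)·d_B)·d_B = V + 18.2419·d_B = (14.5562,36.6639)
sweep = 180° − θ = 152.3760°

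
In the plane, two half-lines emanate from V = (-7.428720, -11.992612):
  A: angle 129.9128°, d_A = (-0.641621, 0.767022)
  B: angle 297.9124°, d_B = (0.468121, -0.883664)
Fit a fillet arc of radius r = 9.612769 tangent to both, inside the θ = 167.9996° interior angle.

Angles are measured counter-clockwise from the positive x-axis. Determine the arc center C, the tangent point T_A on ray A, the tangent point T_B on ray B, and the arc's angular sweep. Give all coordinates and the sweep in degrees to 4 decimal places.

bisector direction at 213.9126° = (-0.829890,-0.557928)
center distance |VC| = r/sin(θ/2) = 9.612769/sin(83.9998°) = 9.665722
C = V + |VC|·bis = (-15.4502,-17.3854)
T_A = V + ((C−V)·d_A)·d_A = V + 1.0104·d_A = (-8.0770,-11.2176)
T_B = V + ((C−V)·d_B)·d_B = V + 1.0104·d_B = (-6.9557,-12.8854)
sweep = 180° − θ = 12.0004°

center=(-15.4502,-17.3854) T_A=(-8.0770,-11.2176) T_B=(-6.9557,-12.8854) sweep=12.0004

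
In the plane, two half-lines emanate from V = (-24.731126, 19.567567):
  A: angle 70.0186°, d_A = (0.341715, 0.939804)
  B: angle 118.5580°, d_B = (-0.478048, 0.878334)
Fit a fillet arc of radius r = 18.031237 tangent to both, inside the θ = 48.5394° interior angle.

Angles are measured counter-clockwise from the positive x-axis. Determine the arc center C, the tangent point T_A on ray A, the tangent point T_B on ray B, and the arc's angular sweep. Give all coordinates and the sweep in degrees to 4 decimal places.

bisector direction at 94.2883° = (-0.074775,0.997200)
center distance |VC| = r/sin(θ/2) = 18.031237/sin(24.2697°) = 43.868173
C = V + |VC|·bis = (-28.0114,63.3129)
T_A = V + ((C−V)·d_A)·d_A = V + 39.9911·d_A = (-11.0656,57.1514)
T_B = V + ((C−V)·d_B)·d_B = V + 39.9911·d_B = (-43.8488,54.6931)
sweep = 180° − θ = 131.4606°

center=(-28.0114,63.3129) T_A=(-11.0656,57.1514) T_B=(-43.8488,54.6931) sweep=131.4606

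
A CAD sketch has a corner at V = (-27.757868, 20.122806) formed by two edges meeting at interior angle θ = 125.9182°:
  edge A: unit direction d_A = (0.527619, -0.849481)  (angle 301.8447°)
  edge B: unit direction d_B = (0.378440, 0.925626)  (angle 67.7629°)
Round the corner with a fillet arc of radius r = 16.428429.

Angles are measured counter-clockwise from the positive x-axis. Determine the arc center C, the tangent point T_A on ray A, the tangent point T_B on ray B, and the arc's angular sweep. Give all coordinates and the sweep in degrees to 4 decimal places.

center=(-9.3779,21.6674) T_A=(-23.3335,12.9995) T_B=(-24.5845,27.8846) sweep=54.0818

bisector direction at 4.8038° = (0.996487,0.083744)
center distance |VC| = r/sin(θ/2) = 16.428429/sin(62.9591°) = 18.444770
C = V + |VC|·bis = (-9.3779,21.6674)
T_A = V + ((C−V)·d_A)·d_A = V + 8.3855·d_A = (-23.3335,12.9995)
T_B = V + ((C−V)·d_B)·d_B = V + 8.3855·d_B = (-24.5845,27.8846)
sweep = 180° − θ = 54.0818°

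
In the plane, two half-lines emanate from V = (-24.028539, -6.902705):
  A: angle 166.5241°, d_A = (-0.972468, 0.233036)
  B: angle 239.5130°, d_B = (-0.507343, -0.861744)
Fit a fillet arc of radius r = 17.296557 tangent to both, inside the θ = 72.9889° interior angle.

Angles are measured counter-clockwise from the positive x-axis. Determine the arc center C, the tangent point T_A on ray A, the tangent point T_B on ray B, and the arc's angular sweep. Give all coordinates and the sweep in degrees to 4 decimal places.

center=(-50.7953,-18.2747) T_A=(-46.7645,-1.4544) T_B=(-35.8901,-27.0500) sweep=107.0111

bisector direction at 203.0186° = (-0.920378,-0.391029)
center distance |VC| = r/sin(θ/2) = 17.296557/sin(36.4945°) = 29.082312
C = V + |VC|·bis = (-50.7953,-18.2747)
T_A = V + ((C−V)·d_A)·d_A = V + 23.3797·d_A = (-46.7645,-1.4544)
T_B = V + ((C−V)·d_B)·d_B = V + 23.3797·d_B = (-35.8901,-27.0500)
sweep = 180° − θ = 107.0111°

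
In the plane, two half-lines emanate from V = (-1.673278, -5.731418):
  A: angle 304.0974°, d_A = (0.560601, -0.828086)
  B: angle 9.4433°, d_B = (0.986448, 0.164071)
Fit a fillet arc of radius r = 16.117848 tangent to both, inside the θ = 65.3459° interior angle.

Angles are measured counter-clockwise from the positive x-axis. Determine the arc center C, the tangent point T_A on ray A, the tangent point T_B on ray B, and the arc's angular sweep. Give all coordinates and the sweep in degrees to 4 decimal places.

bisector direction at 336.7704° = (0.918931,-0.394418)
center distance |VC| = r/sin(θ/2) = 16.117848/sin(32.6730°) = 29.856549
C = V + |VC|·bis = (25.7628,-17.5074)
T_A = V + ((C−V)·d_A)·d_A = V + 25.1322·d_A = (12.4159,-26.5431)
T_B = V + ((C−V)·d_B)·d_B = V + 25.1322·d_B = (23.1184,-1.6079)
sweep = 180° − θ = 114.6541°

center=(25.7628,-17.5074) T_A=(12.4159,-26.5431) T_B=(23.1184,-1.6079) sweep=114.6541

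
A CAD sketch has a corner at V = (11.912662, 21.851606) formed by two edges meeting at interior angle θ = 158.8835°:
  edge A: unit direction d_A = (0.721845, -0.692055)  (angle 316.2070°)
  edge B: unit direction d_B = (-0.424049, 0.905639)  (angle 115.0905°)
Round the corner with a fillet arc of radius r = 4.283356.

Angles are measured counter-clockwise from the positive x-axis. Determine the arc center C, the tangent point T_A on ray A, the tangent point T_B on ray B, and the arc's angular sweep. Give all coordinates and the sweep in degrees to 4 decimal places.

center=(15.4533,24.3910) T_A=(12.4890,21.2991) T_B=(11.5741,22.5746) sweep=21.1165

bisector direction at 35.6488° = (0.812605,0.582815)
center distance |VC| = r/sin(θ/2) = 4.283356/sin(79.4417°) = 4.357126
C = V + |VC|·bis = (15.4533,24.3910)
T_A = V + ((C−V)·d_A)·d_A = V + 0.7984·d_A = (12.4890,21.2991)
T_B = V + ((C−V)·d_B)·d_B = V + 0.7984·d_B = (11.5741,22.5746)
sweep = 180° − θ = 21.1165°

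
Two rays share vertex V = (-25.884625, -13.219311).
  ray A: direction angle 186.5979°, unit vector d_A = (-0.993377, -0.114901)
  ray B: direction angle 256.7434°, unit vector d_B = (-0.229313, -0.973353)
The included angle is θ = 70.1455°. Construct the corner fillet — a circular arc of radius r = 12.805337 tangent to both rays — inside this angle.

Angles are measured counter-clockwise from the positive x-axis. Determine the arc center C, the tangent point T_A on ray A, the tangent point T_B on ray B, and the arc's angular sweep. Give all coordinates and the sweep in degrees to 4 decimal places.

center=(-42.5311,-28.0355) T_A=(-44.0024,-15.3149) T_B=(-30.0670,-30.9719) sweep=109.8545

bisector direction at 221.6707° = (-0.746979,-0.664848)
center distance |VC| = r/sin(θ/2) = 12.805337/sin(35.0727°) = 22.285031
C = V + |VC|·bis = (-42.5311,-28.0355)
T_A = V + ((C−V)·d_A)·d_A = V + 18.2386·d_A = (-44.0024,-15.3149)
T_B = V + ((C−V)·d_B)·d_B = V + 18.2386·d_B = (-30.0670,-30.9719)
sweep = 180° − θ = 109.8545°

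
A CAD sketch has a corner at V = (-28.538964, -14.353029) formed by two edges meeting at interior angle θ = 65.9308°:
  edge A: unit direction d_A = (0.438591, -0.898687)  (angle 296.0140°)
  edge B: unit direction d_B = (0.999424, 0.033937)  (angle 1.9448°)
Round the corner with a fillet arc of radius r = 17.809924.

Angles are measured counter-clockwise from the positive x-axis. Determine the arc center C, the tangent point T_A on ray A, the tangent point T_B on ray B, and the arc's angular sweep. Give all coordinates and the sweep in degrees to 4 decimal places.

bisector direction at 328.9794° = (0.856982,-0.515346)
center distance |VC| = r/sin(θ/2) = 17.809924/sin(32.9654°) = 32.730860
C = V + |VC|·bis = (-0.4892,-31.2208)
T_A = V + ((C−V)·d_A)·d_A = V + 27.4612·d_A = (-16.4947,-39.0320)
T_B = V + ((C−V)·d_B)·d_B = V + 27.4612·d_B = (-1.0936,-13.4211)
sweep = 180° − θ = 114.0692°

center=(-0.4892,-31.2208) T_A=(-16.4947,-39.0320) T_B=(-1.0936,-13.4211) sweep=114.0692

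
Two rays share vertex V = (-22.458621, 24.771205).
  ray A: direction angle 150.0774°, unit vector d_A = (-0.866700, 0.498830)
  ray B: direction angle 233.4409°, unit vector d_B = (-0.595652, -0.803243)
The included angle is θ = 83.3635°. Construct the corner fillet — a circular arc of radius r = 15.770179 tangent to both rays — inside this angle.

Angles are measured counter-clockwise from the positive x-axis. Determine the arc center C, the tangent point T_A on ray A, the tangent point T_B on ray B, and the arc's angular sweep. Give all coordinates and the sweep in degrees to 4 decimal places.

center=(-45.6757,19.9382) T_A=(-37.8091,33.6062) T_B=(-33.0085,10.5446) sweep=96.6365

bisector direction at 191.7592° = (-0.979013,-0.203798)
center distance |VC| = r/sin(θ/2) = 15.770179/sin(41.6818°) = 23.714822
C = V + |VC|·bis = (-45.6757,19.9382)
T_A = V + ((C−V)·d_A)·d_A = V + 17.7114·d_A = (-37.8091,33.6062)
T_B = V + ((C−V)·d_B)·d_B = V + 17.7114·d_B = (-33.0085,10.5446)
sweep = 180° − θ = 96.6365°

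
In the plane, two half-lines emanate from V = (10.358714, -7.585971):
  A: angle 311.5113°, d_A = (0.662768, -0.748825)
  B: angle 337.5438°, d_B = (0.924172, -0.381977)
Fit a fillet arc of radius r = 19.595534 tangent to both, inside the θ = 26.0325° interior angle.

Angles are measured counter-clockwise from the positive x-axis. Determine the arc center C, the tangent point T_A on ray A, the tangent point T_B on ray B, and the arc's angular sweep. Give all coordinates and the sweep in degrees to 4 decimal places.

bisector direction at 324.5276° = (0.814395,-0.580311)
center distance |VC| = r/sin(θ/2) = 19.595534/sin(13.0162°) = 87.003334
C = V + |VC|·bis = (81.2138,-58.0750)
T_A = V + ((C−V)·d_A)·d_A = V + 84.7679·d_A = (66.5401,-71.0623)
T_B = V + ((C−V)·d_B)·d_B = V + 84.7679·d_B = (88.6988,-39.9654)
sweep = 180° − θ = 153.9675°

center=(81.2138,-58.0750) T_A=(66.5401,-71.0623) T_B=(88.6988,-39.9654) sweep=153.9675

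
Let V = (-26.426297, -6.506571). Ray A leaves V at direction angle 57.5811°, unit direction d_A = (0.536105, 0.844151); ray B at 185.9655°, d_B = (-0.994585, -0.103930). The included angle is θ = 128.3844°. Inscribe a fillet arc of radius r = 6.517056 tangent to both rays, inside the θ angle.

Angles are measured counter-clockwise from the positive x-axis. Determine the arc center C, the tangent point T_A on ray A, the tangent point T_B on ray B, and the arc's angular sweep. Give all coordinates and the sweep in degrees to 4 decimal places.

center=(-30.2381,-0.3523) T_A=(-24.7367,-3.8462) T_B=(-29.5608,-6.8341) sweep=51.6156

bisector direction at 121.7733° = (-0.526560,0.850138)
center distance |VC| = r/sin(θ/2) = 6.517056/sin(64.1922°) = 7.239086
C = V + |VC|·bis = (-30.2381,-0.3523)
T_A = V + ((C−V)·d_A)·d_A = V + 3.1516·d_A = (-24.7367,-3.8462)
T_B = V + ((C−V)·d_B)·d_B = V + 3.1516·d_B = (-29.5608,-6.8341)
sweep = 180° − θ = 51.6156°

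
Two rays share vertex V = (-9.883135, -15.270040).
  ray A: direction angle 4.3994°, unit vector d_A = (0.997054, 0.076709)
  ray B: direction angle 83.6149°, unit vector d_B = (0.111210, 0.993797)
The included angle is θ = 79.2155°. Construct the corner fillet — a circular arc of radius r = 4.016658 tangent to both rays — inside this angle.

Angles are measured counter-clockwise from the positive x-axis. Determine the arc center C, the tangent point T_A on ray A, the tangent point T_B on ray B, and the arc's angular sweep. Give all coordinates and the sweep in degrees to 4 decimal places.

center=(-5.3516,-10.8929) T_A=(-5.0435,-14.8977) T_B=(-9.3433,-10.4462) sweep=100.7845

bisector direction at 44.0072° = (0.719253,0.694748)
center distance |VC| = r/sin(θ/2) = 4.016658/sin(39.6078°) = 6.300361
C = V + |VC|·bis = (-5.3516,-10.8929)
T_A = V + ((C−V)·d_A)·d_A = V + 4.8540·d_A = (-5.0435,-14.8977)
T_B = V + ((C−V)·d_B)·d_B = V + 4.8540·d_B = (-9.3433,-10.4462)
sweep = 180° − θ = 100.7845°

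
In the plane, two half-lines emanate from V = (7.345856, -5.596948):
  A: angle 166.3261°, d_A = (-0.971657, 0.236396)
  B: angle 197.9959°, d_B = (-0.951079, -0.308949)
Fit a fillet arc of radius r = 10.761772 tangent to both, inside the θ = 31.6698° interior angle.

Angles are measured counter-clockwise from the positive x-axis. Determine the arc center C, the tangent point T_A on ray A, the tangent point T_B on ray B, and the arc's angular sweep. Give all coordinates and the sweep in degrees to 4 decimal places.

bisector direction at 182.1610° = (-0.999289,-0.037708)
center distance |VC| = r/sin(θ/2) = 10.761772/sin(15.8349°) = 39.439725
C = V + |VC|·bis = (-32.0658,-7.0841)
T_A = V + ((C−V)·d_A)·d_A = V + 37.9431·d_A = (-29.5218,3.3726)
T_B = V + ((C−V)·d_B)·d_B = V + 37.9431·d_B = (-28.7410,-17.3194)
sweep = 180° − θ = 148.3302°

center=(-32.0658,-7.0841) T_A=(-29.5218,3.3726) T_B=(-28.7410,-17.3194) sweep=148.3302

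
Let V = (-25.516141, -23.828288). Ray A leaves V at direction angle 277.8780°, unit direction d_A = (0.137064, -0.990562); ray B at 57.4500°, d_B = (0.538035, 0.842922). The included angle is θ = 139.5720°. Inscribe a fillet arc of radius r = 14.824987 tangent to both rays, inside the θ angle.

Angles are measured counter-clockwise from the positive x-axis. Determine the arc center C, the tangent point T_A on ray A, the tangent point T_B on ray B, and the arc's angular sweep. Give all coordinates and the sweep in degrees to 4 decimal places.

center=(-10.0829,-27.2034) T_A=(-24.7680,-29.2354) T_B=(-22.5792,-19.2271) sweep=40.4280

bisector direction at 347.6640° = (0.976912,-0.213644)
center distance |VC| = r/sin(θ/2) = 14.824987/sin(69.7860°) = 15.798008
C = V + |VC|·bis = (-10.0829,-27.2034)
T_A = V + ((C−V)·d_A)·d_A = V + 5.4586·d_A = (-24.7680,-29.2354)
T_B = V + ((C−V)·d_B)·d_B = V + 5.4586·d_B = (-22.5792,-19.2271)
sweep = 180° − θ = 40.4280°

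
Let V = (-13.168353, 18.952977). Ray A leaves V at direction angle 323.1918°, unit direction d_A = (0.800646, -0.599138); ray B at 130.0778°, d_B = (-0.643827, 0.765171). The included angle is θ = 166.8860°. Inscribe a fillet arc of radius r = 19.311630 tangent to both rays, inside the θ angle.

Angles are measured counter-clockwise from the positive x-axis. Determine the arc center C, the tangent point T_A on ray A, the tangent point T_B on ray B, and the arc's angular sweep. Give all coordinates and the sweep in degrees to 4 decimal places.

center=(0.1792,33.0848) T_A=(-11.3911,17.6230) T_B=(-14.5975,20.6515) sweep=13.1140

bisector direction at 46.6348° = (0.686646,0.726992)
center distance |VC| = r/sin(θ/2) = 19.311630/sin(83.4430°) = 19.438784
C = V + |VC|·bis = (0.1792,33.0848)
T_A = V + ((C−V)·d_A)·d_A = V + 2.2197·d_A = (-11.3911,17.6230)
T_B = V + ((C−V)·d_B)·d_B = V + 2.2197·d_B = (-14.5975,20.6515)
sweep = 180° − θ = 13.1140°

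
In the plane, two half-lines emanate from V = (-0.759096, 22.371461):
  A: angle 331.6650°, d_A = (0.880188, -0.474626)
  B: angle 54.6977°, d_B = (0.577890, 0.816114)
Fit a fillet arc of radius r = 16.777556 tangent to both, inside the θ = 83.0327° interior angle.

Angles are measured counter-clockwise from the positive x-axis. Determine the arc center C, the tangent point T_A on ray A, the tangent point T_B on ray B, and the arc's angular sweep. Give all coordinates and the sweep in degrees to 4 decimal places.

bisector direction at 13.1814° = (0.973653,0.228034)
center distance |VC| = r/sin(θ/2) = 16.777556/sin(41.5164°) = 25.311862
C = V + |VC|·bis = (23.8859,28.1434)
T_A = V + ((C−V)·d_A)·d_A = V + 18.9527·d_A = (15.9228,13.3760)
T_B = V + ((C−V)·d_B)·d_B = V + 18.9527·d_B = (10.1935,37.8390)
sweep = 180° − θ = 96.9673°

center=(23.8859,28.1434) T_A=(15.9228,13.3760) T_B=(10.1935,37.8390) sweep=96.9673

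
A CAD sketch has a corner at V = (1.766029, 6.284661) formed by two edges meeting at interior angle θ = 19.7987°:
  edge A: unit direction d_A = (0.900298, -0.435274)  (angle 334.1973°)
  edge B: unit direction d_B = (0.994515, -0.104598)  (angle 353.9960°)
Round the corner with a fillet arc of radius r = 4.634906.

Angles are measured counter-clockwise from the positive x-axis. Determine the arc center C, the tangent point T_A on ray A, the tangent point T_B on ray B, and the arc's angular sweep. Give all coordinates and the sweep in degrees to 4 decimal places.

center=(27.6941,-1.1028) T_A=(25.6767,-5.2756) T_B=(28.1789,3.5067) sweep=160.2013

bisector direction at 344.0967° = (0.961725,-0.274015)
center distance |VC| = r/sin(θ/2) = 4.634906/sin(9.8994°) = 26.959993
C = V + |VC|·bis = (27.6941,-1.1028)
T_A = V + ((C−V)·d_A)·d_A = V + 26.5586·d_A = (25.6767,-5.2756)
T_B = V + ((C−V)·d_B)·d_B = V + 26.5586·d_B = (28.1789,3.5067)
sweep = 180° − θ = 160.2013°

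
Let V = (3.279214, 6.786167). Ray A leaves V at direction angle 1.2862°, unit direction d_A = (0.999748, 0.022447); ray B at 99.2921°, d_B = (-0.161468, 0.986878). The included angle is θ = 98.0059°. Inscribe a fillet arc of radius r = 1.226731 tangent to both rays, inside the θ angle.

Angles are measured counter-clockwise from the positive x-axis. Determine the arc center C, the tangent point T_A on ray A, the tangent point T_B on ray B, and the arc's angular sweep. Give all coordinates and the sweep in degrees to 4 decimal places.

bisector direction at 50.2891° = (0.638914,0.769279)
center distance |VC| = r/sin(θ/2) = 1.226731/sin(49.0029°) = 1.625362
C = V + |VC|·bis = (4.3177,8.0365)
T_A = V + ((C−V)·d_A)·d_A = V + 1.0663·d_A = (4.3452,6.8101)
T_B = V + ((C−V)·d_B)·d_B = V + 1.0663·d_B = (3.1070,7.8384)
sweep = 180° − θ = 81.9941°

center=(4.3177,8.0365) T_A=(4.3452,6.8101) T_B=(3.1070,7.8384) sweep=81.9941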